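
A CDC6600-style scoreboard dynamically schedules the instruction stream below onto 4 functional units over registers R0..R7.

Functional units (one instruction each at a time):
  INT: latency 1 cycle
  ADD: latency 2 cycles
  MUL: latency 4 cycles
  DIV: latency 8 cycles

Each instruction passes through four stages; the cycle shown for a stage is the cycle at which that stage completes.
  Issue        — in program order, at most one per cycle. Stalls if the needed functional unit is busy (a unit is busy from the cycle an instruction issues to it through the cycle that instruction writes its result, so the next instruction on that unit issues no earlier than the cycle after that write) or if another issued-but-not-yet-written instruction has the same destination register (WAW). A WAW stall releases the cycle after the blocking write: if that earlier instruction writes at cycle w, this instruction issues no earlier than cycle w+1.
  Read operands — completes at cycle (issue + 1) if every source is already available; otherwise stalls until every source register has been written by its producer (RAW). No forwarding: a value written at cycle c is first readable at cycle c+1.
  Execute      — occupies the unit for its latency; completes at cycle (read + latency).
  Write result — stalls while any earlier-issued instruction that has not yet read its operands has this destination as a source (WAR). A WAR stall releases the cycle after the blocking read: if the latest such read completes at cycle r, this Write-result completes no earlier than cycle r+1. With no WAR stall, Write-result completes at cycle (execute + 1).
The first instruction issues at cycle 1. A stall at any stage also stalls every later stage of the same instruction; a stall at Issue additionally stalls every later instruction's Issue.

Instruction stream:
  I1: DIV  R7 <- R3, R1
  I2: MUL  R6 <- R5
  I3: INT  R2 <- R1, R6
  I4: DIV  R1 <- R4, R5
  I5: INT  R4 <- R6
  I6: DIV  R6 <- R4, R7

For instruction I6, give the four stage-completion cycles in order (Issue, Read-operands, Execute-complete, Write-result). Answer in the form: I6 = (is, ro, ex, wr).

[I1] 1/2/10/11
[I2] 2/3/7/8
[I3] 3/9/10/11  (RAW R6: wait I2 write@8)
[I4] 12/13/21/22  (struct: DIV busy until I1 writes@11)
[I5] 13/14/15/16
[I6] 23/24/32/33  (struct: DIV busy until I4 writes@22)

I6 = (23, 24, 32, 33)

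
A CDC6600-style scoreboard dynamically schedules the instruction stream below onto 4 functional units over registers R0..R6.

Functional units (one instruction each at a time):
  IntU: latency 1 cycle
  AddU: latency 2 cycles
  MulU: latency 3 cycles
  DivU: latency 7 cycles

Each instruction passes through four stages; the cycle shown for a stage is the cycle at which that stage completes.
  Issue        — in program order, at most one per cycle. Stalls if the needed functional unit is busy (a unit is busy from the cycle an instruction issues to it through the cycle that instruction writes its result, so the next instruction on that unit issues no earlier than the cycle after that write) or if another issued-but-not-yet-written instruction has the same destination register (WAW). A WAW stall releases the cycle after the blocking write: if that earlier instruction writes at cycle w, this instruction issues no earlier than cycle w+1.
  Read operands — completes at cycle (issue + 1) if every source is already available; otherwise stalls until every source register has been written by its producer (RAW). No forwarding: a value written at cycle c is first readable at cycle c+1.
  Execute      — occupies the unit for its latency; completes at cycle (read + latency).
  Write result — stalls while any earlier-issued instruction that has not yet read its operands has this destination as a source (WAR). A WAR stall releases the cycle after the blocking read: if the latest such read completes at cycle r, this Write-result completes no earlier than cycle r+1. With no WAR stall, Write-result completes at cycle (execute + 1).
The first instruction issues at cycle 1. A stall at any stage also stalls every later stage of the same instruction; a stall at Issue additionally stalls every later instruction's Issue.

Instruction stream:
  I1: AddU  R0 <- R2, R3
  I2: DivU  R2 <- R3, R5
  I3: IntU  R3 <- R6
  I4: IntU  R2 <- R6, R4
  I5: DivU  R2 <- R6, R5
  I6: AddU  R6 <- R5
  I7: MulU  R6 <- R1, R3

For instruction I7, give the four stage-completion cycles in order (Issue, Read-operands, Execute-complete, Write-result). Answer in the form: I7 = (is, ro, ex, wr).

I7 = (22, 23, 26, 27)

cycle 1: I1→AddU
cycle 2: I1 RO; I2→DivU
cycle 3: I2 RO; I3→IntU
cycle 4: I1 EX; I3 RO
cycle 5: I1 WR R0; I3 EX
cycle 6: I3 WR R3
cycle 10: I2 EX
cycle 11: I2 WR R2
cycle 12: I4→IntU
cycle 13: I4 RO
cycle 14: I4 EX
cycle 15: I4 WR R2
cycle 16: I5→DivU
cycle 17: I5 RO; I6→AddU
cycle 18: I6 RO
cycle 20: I6 EX
cycle 21: I6 WR R6
cycle 22: I7→MulU
cycle 23: I7 RO
cycle 24: I5 EX
cycle 25: I5 WR R2
cycle 26: I7 EX
cycle 27: I7 WR R6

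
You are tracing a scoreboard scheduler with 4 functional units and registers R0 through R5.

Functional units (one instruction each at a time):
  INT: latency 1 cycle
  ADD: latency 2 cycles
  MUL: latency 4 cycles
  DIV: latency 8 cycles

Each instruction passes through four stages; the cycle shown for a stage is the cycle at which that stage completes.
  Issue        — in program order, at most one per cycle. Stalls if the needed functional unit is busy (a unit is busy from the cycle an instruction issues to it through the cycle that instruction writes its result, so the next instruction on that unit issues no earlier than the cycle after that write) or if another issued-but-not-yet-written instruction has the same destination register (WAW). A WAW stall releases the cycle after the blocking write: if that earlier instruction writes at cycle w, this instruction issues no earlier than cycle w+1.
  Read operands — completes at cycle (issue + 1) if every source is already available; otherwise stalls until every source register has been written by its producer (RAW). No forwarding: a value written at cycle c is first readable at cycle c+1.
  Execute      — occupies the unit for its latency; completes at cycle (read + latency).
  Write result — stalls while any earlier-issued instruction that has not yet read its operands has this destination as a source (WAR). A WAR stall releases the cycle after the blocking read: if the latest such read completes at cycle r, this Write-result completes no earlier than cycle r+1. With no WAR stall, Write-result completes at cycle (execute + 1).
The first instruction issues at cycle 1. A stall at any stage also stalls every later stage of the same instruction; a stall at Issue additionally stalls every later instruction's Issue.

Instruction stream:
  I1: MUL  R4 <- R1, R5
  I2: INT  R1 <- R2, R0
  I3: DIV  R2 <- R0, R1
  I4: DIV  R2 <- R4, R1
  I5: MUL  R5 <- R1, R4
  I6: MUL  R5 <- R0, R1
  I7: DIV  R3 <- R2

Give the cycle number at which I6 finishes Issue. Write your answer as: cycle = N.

I1: IS=1 RO=2 EX=6 WR=7
I2: IS=2 RO=3 EX=4 WR=5
I3: IS=3 RO=6 EX=14 WR=15  [RAW R1: wait I2 write@5]
I4: IS=16 RO=17 EX=25 WR=26  [struct: DIV busy until I3 writes@15]
I5: IS=17 RO=18 EX=22 WR=23
I6: IS=24 RO=25 EX=29 WR=30  [struct: MUL busy until I5 writes@23]
I7: IS=27 RO=28 EX=36 WR=37  [struct: DIV busy until I4 writes@26]

cycle = 24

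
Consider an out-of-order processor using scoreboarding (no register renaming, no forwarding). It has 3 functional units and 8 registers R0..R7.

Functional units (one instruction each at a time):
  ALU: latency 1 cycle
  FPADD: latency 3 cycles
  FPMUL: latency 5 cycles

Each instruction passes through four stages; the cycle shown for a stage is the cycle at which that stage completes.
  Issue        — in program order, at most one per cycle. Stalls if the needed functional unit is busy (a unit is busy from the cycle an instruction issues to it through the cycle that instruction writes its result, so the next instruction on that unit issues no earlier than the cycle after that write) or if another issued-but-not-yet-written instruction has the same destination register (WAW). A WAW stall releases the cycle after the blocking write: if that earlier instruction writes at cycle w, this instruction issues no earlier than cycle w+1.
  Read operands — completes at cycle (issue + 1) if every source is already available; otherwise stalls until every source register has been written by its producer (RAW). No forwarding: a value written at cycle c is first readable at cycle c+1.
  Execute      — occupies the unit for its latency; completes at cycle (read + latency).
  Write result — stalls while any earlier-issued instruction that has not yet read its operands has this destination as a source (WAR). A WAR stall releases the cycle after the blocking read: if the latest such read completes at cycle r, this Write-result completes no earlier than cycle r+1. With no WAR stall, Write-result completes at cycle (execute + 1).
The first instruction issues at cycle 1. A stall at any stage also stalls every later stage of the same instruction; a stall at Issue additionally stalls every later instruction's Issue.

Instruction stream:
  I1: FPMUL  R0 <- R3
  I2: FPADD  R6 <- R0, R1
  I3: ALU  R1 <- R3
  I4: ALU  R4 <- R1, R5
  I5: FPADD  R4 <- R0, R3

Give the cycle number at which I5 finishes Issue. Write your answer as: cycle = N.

t=1  I1 dispatched to FPMUL
t=2  I1 operands ready, I2 dispatched to FPADD
t=3  I3 dispatched to ALU
t=4  I3 operands ready
t=5  I3 complete
t=7  I1 complete
t=8  R0←I1
t=9  I2 operands ready
t=10  R1←I3
t=11  I4 dispatched to ALU
t=12  I2 complete, I4 operands ready
t=13  R6←I2, I4 complete
t=14  R4←I4
t=15  I5 dispatched to FPADD
t=16  I5 operands ready
t=19  I5 complete
t=20  R4←I5

cycle = 15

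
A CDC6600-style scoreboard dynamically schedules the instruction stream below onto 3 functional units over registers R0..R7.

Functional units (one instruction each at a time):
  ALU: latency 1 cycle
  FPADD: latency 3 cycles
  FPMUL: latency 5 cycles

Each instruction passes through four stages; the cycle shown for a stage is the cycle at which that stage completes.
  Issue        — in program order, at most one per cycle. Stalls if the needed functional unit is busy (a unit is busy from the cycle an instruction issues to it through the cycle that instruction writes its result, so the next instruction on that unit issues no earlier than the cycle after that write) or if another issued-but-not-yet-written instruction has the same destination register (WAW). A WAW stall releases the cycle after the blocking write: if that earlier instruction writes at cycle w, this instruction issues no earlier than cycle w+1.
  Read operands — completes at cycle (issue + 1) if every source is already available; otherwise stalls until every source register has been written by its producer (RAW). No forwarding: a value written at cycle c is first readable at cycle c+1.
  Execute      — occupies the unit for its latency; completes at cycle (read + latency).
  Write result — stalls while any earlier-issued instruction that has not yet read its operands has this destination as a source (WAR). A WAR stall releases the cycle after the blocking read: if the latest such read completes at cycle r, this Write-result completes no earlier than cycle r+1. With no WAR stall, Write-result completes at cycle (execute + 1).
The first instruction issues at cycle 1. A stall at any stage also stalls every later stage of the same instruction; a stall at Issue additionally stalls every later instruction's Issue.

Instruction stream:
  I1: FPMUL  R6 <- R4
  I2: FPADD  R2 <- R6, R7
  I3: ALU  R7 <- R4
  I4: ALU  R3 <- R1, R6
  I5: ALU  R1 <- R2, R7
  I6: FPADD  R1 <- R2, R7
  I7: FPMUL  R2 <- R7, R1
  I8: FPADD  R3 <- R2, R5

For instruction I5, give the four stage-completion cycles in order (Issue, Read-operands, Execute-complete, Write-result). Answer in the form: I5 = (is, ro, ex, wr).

1) issue 1, read 2, done 7, write 8
2) issue 2, read 9, done 12, write 13  <RAW R6: wait I1 write@8>
3) issue 3, read 4, done 5, write 10  <WAR R7: wait I2 read@9>
4) issue 11, read 12, done 13, write 14  <struct: ALU busy until I3 writes@10>
5) issue 15, read 16, done 17, write 18  <struct: ALU busy until I4 writes@14>
6) issue 19, read 20, done 23, write 24  <WAW R1: wait I5 write@18>
7) issue 20, read 25, done 30, write 31  <RAW R1: wait I6 write@24>
8) issue 25, read 32, done 35, write 36  <struct: FPADD busy until I6 writes@24 / RAW R2: wait I7 write@31>

I5 = (15, 16, 17, 18)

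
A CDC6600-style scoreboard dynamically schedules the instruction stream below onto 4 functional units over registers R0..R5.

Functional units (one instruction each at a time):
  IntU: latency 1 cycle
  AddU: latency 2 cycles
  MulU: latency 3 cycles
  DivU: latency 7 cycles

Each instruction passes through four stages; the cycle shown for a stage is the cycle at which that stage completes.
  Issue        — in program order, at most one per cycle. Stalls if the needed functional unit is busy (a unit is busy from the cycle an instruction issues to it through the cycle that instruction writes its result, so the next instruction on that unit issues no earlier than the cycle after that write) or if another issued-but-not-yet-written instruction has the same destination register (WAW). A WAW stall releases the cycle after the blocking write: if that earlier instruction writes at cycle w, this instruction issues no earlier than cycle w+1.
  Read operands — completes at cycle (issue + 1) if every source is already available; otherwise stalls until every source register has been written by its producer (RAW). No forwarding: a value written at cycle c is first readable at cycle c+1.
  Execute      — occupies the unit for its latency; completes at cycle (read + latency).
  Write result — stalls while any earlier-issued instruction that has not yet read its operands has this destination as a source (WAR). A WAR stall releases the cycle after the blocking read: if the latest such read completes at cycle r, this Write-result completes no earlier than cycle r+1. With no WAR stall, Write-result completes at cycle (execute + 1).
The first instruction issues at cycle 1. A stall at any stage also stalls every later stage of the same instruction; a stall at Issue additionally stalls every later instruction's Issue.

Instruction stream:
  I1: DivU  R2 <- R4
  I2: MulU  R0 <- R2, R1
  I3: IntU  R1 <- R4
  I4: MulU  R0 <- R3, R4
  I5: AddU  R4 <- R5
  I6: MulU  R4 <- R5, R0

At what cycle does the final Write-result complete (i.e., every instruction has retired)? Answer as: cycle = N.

t=1  issue I1 (DivU)
t=2  I1 read-ops | issue I2 (MulU)
t=3  issue I3 (IntU)
t=4  I3 read-ops
t=5  I3 finished on IntU
t=9  I1 finished on DivU
t=10  I1→R2
t=11  I2 read-ops
t=12  I3→R1
t=14  I2 finished on MulU
t=15  I2→R0
t=16  issue I4 (MulU)
t=17  I4 read-ops | issue I5 (AddU)
t=18  I5 read-ops
t=20  I4 finished on MulU | I5 finished on AddU
t=21  I4→R0 | I5→R4
t=22  issue I6 (MulU)
t=23  I6 read-ops
t=26  I6 finished on MulU
t=27  I6→R4

cycle = 27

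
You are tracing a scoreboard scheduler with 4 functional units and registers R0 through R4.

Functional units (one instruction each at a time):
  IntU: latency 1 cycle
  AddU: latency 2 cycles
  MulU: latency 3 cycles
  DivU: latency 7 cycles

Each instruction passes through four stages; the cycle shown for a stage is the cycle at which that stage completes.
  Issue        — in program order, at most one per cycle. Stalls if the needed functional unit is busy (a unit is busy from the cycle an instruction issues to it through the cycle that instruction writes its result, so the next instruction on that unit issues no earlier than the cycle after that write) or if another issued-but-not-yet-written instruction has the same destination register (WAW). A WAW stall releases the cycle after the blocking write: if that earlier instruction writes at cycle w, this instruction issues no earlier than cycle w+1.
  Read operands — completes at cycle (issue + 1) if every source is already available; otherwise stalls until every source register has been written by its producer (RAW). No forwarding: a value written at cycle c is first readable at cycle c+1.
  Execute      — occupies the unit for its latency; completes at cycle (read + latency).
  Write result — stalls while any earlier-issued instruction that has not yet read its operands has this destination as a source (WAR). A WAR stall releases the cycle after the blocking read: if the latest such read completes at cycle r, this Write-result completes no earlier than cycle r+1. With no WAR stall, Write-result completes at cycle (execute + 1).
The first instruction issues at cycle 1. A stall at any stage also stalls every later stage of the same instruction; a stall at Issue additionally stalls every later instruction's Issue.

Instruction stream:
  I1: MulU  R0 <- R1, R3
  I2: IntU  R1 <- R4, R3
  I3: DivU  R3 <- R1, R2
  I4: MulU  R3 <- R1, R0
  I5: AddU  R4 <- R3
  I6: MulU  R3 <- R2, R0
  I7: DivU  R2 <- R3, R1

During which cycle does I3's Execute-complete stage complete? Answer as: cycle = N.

cycle = 13

I1 -> (1, 2, 5, 6)
I2 -> (2, 3, 4, 5)
I3 -> (3, 6, 13, 14)  // RAW R1: wait I2 write@5
I4 -> (15, 16, 19, 20)  // WAW R3: wait I3 write@14
I5 -> (16, 21, 23, 24)  // RAW R3: wait I4 write@20
I6 -> (21, 22, 25, 26)  // struct: MulU busy until I4 writes@20
I7 -> (22, 27, 34, 35)  // RAW R3: wait I6 write@26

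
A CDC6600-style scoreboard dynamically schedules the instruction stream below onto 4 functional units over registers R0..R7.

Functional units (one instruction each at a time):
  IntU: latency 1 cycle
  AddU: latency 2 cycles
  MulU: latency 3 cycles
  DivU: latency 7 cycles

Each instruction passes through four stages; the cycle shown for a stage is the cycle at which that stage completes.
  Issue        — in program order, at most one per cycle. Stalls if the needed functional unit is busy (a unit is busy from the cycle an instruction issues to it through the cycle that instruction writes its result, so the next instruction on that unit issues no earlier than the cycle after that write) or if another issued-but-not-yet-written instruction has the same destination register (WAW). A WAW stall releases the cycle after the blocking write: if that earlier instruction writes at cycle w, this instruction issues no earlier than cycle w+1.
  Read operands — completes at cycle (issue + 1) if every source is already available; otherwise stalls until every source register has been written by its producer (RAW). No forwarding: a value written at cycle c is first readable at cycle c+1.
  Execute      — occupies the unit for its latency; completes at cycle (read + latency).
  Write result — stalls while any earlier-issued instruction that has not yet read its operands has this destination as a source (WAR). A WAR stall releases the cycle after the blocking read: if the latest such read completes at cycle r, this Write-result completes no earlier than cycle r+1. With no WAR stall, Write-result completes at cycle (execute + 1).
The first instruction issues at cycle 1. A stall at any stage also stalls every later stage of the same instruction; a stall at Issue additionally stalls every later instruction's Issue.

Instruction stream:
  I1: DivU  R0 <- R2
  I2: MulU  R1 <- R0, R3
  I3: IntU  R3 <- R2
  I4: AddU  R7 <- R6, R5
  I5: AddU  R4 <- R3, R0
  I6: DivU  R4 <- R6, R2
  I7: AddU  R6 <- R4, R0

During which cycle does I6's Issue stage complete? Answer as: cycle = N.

cycle 1: issue I1 (DivU)
cycle 2: I1 read-ops, issue I2 (MulU)
cycle 3: issue I3 (IntU)
cycle 4: I3 read-ops, issue I4 (AddU)
cycle 5: I3 finished on IntU, I4 read-ops
cycle 7: I4 finished on AddU
cycle 8: I4→R7
cycle 9: I1 finished on DivU, issue I5 (AddU)
cycle 10: I1→R0
cycle 11: I2 read-ops
cycle 12: I3→R3
cycle 13: I5 read-ops
cycle 14: I2 finished on MulU
cycle 15: I2→R1, I5 finished on AddU
cycle 16: I5→R4
cycle 17: issue I6 (DivU)
cycle 18: I6 read-ops, issue I7 (AddU)
cycle 25: I6 finished on DivU
cycle 26: I6→R4
cycle 27: I7 read-ops
cycle 29: I7 finished on AddU
cycle 30: I7→R6

cycle = 17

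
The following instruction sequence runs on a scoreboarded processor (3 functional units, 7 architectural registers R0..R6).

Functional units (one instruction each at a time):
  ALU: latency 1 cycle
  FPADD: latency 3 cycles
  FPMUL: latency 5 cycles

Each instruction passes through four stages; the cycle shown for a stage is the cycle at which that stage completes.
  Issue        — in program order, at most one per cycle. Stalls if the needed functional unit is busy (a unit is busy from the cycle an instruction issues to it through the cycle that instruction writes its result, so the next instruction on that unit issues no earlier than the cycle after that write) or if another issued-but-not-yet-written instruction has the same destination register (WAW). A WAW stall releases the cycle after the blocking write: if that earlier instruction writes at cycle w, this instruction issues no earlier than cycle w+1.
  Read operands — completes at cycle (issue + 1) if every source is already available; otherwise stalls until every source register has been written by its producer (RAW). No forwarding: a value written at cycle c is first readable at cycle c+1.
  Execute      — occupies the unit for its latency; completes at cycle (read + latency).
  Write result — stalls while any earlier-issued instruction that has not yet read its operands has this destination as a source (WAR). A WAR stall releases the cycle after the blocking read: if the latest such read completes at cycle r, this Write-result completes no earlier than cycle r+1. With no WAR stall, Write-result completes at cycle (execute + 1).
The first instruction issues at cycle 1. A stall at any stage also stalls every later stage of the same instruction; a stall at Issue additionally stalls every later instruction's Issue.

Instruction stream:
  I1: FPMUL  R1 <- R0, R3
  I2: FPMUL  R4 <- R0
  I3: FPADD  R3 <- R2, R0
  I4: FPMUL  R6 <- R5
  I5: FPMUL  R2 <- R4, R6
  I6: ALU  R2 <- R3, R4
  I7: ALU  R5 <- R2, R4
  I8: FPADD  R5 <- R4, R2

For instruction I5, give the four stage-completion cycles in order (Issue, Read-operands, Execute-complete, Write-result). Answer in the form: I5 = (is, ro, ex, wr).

[I1] 1/2/7/8
[I2] 9/10/15/16  (struct: FPMUL busy until I1 writes@8)
[I3] 10/11/14/15
[I4] 17/18/23/24  (struct: FPMUL busy until I2 writes@16)
[I5] 25/26/31/32  (struct: FPMUL busy until I4 writes@24)
[I6] 33/34/35/36  (WAW R2: wait I5 write@32)
[I7] 37/38/39/40  (struct: ALU busy until I6 writes@36)
[I8] 41/42/45/46  (WAW R5: wait I7 write@40)

I5 = (25, 26, 31, 32)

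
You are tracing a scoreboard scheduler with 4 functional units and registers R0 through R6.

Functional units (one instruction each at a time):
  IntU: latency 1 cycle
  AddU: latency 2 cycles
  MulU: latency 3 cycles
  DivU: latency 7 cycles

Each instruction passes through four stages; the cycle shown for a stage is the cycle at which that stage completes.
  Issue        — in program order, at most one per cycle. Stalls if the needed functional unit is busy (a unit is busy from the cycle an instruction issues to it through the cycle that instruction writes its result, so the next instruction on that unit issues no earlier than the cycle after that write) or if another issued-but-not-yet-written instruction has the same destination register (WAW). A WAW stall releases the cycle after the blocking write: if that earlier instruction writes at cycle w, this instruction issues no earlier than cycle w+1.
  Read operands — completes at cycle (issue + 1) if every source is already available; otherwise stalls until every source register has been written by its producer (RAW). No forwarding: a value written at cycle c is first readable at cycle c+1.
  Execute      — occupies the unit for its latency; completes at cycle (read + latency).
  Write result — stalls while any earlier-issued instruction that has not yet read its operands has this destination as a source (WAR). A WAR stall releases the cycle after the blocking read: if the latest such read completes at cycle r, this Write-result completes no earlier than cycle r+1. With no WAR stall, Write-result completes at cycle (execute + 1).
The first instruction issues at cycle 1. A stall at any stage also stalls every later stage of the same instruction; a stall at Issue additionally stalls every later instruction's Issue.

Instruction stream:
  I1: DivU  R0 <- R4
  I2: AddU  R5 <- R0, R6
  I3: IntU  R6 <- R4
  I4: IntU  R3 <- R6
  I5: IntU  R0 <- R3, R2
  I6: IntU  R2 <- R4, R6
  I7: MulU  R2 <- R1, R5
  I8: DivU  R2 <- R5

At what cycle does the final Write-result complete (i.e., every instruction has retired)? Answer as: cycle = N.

cycle = 40

t=1  issue I1 (DivU)
t=2  I1 read-ops, issue I2 (AddU)
t=3  issue I3 (IntU)
t=4  I3 read-ops
t=5  I3 finished on IntU
t=9  I1 finished on DivU
t=10  I1→R0
t=11  I2 read-ops
t=12  I3→R6
t=13  I2 finished on AddU, issue I4 (IntU)
t=14  I2→R5, I4 read-ops
t=15  I4 finished on IntU
t=16  I4→R3
t=17  issue I5 (IntU)
t=18  I5 read-ops
t=19  I5 finished on IntU
t=20  I5→R0
t=21  issue I6 (IntU)
t=22  I6 read-ops
t=23  I6 finished on IntU
t=24  I6→R2
t=25  issue I7 (MulU)
t=26  I7 read-ops
t=29  I7 finished on MulU
t=30  I7→R2
t=31  issue I8 (DivU)
t=32  I8 read-ops
t=39  I8 finished on DivU
t=40  I8→R2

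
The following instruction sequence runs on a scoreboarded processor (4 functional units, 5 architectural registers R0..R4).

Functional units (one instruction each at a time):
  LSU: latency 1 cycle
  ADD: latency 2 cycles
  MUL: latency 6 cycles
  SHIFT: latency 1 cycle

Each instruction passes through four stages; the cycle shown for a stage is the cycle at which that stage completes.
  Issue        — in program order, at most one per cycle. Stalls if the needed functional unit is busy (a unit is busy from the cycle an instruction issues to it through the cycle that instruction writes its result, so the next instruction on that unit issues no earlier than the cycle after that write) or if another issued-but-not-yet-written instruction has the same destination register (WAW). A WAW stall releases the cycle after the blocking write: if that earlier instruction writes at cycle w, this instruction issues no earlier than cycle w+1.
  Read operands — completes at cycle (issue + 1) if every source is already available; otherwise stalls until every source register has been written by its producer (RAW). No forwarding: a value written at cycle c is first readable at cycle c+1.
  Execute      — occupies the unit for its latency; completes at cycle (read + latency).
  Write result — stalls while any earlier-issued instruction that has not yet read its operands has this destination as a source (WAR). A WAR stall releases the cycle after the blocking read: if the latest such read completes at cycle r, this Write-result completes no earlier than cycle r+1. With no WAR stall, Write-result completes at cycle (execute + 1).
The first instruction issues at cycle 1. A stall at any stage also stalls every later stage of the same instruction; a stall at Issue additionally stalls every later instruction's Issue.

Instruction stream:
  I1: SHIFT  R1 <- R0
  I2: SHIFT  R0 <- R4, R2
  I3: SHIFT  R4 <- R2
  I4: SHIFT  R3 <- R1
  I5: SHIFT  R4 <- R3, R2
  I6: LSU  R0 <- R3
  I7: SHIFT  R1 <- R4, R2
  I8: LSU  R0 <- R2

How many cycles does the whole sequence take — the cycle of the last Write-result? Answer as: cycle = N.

cycle = 25

t=1  issue I1 (SHIFT)
t=2  I1 read-ops
t=3  I1 finished on SHIFT
t=4  I1→R1
t=5  issue I2 (SHIFT)
t=6  I2 read-ops
t=7  I2 finished on SHIFT
t=8  I2→R0
t=9  issue I3 (SHIFT)
t=10  I3 read-ops
t=11  I3 finished on SHIFT
t=12  I3→R4
t=13  issue I4 (SHIFT)
t=14  I4 read-ops
t=15  I4 finished on SHIFT
t=16  I4→R3
t=17  issue I5 (SHIFT)
t=18  I5 read-ops, issue I6 (LSU)
t=19  I5 finished on SHIFT, I6 read-ops
t=20  I5→R4, I6 finished on LSU
t=21  I6→R0, issue I7 (SHIFT)
t=22  I7 read-ops, issue I8 (LSU)
t=23  I7 finished on SHIFT, I8 read-ops
t=24  I7→R1, I8 finished on LSU
t=25  I8→R0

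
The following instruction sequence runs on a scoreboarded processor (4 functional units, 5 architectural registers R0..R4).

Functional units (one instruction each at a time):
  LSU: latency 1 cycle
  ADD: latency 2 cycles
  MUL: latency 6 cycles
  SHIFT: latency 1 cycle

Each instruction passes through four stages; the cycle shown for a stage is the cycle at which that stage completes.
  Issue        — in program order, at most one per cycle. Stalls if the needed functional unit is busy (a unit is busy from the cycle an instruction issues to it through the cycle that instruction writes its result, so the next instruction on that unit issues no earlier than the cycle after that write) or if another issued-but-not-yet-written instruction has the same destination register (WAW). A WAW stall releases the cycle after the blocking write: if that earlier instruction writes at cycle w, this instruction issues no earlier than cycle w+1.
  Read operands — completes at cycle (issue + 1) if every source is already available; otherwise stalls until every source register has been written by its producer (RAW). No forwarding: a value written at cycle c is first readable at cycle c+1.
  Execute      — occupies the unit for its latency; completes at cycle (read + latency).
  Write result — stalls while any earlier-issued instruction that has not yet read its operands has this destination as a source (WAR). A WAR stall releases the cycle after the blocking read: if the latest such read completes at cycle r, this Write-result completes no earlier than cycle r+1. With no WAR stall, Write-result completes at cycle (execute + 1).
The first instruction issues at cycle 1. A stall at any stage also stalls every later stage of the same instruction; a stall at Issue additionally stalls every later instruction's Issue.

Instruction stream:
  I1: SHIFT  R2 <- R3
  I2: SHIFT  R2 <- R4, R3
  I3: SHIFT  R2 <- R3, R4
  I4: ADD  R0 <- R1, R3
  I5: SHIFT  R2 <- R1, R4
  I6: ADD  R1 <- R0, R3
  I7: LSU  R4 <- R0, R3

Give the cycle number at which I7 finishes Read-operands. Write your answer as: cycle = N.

cycle = 17

cycle 1: I1 dispatched to SHIFT
cycle 2: I1 operands ready
cycle 3: I1 complete
cycle 4: R2←I1
cycle 5: I2 dispatched to SHIFT
cycle 6: I2 operands ready
cycle 7: I2 complete
cycle 8: R2←I2
cycle 9: I3 dispatched to SHIFT
cycle 10: I3 operands ready | I4 dispatched to ADD
cycle 11: I3 complete | I4 operands ready
cycle 12: R2←I3
cycle 13: I4 complete | I5 dispatched to SHIFT
cycle 14: R0←I4 | I5 operands ready
cycle 15: I5 complete | I6 dispatched to ADD
cycle 16: R2←I5 | I6 operands ready | I7 dispatched to LSU
cycle 17: I7 operands ready
cycle 18: I6 complete | I7 complete
cycle 19: R1←I6 | R4←I7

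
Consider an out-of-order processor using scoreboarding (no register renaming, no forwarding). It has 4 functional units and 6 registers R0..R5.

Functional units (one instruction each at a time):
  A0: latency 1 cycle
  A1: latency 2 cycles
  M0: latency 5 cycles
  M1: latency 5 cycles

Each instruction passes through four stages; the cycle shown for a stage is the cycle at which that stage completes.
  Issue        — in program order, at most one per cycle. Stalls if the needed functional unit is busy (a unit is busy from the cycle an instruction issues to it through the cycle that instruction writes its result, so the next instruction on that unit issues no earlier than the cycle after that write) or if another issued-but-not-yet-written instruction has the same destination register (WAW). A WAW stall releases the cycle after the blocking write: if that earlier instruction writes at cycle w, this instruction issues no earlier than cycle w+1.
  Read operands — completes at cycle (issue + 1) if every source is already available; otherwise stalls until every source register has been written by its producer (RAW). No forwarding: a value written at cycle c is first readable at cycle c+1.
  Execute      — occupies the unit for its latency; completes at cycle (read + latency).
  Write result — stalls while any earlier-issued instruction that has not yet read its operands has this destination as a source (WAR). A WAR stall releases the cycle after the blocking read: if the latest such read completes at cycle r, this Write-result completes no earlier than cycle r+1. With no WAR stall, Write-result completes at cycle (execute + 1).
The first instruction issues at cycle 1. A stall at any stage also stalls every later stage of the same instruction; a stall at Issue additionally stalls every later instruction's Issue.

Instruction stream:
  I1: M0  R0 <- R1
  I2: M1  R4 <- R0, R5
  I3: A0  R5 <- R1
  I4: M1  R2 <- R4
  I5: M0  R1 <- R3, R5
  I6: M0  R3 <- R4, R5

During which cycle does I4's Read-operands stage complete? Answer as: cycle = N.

t=1  I1→M0
t=2  I1 RO | I2→M1
t=3  I3→A0
t=4  I3 RO
t=5  I3 EX
t=7  I1 EX
t=8  I1 WR R0
t=9  I2 RO
t=10  I3 WR R5
t=14  I2 EX
t=15  I2 WR R4
t=16  I4→M1
t=17  I4 RO | I5→M0
t=18  I5 RO
t=22  I4 EX
t=23  I4 WR R2 | I5 EX
t=24  I5 WR R1
t=25  I6→M0
t=26  I6 RO
t=31  I6 EX
t=32  I6 WR R3

cycle = 17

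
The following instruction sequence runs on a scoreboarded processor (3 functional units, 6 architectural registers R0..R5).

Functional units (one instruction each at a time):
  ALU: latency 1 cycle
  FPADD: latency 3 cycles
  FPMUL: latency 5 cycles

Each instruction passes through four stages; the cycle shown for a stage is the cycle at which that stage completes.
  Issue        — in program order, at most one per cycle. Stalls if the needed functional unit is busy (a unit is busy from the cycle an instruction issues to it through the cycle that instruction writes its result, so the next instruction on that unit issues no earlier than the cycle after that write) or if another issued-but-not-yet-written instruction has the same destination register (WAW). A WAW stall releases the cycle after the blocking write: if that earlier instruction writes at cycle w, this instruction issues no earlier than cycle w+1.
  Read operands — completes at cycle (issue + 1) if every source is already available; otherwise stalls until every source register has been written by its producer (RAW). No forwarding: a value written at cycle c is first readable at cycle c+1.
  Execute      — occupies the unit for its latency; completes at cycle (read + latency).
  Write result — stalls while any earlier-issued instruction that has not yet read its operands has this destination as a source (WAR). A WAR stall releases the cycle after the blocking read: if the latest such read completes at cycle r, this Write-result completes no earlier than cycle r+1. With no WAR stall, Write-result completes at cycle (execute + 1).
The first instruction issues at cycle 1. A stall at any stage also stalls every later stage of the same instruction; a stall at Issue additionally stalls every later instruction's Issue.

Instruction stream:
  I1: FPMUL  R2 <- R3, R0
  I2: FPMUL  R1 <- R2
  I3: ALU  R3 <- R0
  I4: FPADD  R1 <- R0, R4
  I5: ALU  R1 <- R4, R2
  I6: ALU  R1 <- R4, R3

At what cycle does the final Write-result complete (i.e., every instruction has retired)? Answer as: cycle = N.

t=1  I1 dispatched to FPMUL
t=2  I1 operands ready
t=7  I1 complete
t=8  R2←I1
t=9  I2 dispatched to FPMUL
t=10  I2 operands ready | I3 dispatched to ALU
t=11  I3 operands ready
t=12  I3 complete
t=13  R3←I3
t=15  I2 complete
t=16  R1←I2
t=17  I4 dispatched to FPADD
t=18  I4 operands ready
t=21  I4 complete
t=22  R1←I4
t=23  I5 dispatched to ALU
t=24  I5 operands ready
t=25  I5 complete
t=26  R1←I5
t=27  I6 dispatched to ALU
t=28  I6 operands ready
t=29  I6 complete
t=30  R1←I6

cycle = 30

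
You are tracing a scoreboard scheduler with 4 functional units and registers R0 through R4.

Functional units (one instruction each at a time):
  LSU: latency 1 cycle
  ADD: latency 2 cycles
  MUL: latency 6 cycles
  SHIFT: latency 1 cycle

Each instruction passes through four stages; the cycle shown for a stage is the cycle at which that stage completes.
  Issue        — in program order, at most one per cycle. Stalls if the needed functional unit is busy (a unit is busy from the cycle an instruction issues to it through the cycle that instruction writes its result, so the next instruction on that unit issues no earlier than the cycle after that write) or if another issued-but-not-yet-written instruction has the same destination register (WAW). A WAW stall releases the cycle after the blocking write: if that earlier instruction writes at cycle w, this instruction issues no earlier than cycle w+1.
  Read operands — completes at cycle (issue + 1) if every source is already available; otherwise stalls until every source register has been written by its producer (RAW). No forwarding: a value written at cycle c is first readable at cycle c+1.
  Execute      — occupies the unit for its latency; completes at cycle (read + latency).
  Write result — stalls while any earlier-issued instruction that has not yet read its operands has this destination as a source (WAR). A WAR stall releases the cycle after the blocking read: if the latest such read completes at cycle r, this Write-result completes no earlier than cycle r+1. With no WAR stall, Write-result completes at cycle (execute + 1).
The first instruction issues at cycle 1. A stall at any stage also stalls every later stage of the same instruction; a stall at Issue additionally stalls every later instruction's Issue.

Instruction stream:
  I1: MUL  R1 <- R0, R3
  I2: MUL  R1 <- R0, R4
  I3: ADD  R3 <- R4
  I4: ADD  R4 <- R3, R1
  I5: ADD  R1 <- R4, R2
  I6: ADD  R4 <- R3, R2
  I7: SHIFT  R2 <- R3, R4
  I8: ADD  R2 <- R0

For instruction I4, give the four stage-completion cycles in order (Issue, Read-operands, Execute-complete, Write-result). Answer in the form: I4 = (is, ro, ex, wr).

I1 -> (1, 2, 8, 9)
I2 -> (10, 11, 17, 18)  // struct: MUL busy until I1 writes@9
I3 -> (11, 12, 14, 15)
I4 -> (16, 19, 21, 22)  // struct: ADD busy until I3 writes@15, RAW R1: wait I2 write@18
I5 -> (23, 24, 26, 27)  // struct: ADD busy until I4 writes@22
I6 -> (28, 29, 31, 32)  // struct: ADD busy until I5 writes@27
I7 -> (29, 33, 34, 35)  // RAW R4: wait I6 write@32
I8 -> (36, 37, 39, 40)  // WAW R2: wait I7 write@35

I4 = (16, 19, 21, 22)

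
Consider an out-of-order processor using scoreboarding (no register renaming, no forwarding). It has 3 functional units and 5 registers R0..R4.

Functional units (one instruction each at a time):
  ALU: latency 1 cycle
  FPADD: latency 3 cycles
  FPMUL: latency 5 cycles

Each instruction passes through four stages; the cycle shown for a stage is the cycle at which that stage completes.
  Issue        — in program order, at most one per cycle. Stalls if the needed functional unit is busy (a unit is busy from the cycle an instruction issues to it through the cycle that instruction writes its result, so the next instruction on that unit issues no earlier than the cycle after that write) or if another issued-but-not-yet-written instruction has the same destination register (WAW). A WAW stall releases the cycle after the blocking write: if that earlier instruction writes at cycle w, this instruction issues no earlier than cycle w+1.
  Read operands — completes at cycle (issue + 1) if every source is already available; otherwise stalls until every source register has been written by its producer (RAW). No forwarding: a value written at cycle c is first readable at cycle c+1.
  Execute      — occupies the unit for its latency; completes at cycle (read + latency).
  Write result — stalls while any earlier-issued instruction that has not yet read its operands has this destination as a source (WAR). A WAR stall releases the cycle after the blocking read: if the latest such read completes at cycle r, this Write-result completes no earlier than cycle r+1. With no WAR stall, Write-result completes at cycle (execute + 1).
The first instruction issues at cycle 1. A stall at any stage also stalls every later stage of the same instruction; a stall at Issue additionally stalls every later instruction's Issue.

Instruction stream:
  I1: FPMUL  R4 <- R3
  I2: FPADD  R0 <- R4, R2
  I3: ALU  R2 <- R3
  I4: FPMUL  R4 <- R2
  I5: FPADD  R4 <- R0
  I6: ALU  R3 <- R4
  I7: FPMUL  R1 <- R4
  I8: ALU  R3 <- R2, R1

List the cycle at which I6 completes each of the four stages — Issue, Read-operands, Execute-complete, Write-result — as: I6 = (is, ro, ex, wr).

cycle 1: I1 issues→FPMUL
cycle 2: I1 reads, I2 issues→FPADD
cycle 3: I3 issues→ALU
cycle 4: I3 reads
cycle 5: I3 exec-done
cycle 7: I1 exec-done
cycle 8: I1 writes R4
cycle 9: I2 reads, I4 issues→FPMUL
cycle 10: I3 writes R2
cycle 11: I4 reads
cycle 12: I2 exec-done
cycle 13: I2 writes R0
cycle 16: I4 exec-done
cycle 17: I4 writes R4
cycle 18: I5 issues→FPADD
cycle 19: I5 reads, I6 issues→ALU
cycle 20: I7 issues→FPMUL
cycle 22: I5 exec-done
cycle 23: I5 writes R4
cycle 24: I6 reads, I7 reads
cycle 25: I6 exec-done
cycle 26: I6 writes R3
cycle 27: I8 issues→ALU
cycle 29: I7 exec-done
cycle 30: I7 writes R1
cycle 31: I8 reads
cycle 32: I8 exec-done
cycle 33: I8 writes R3

I6 = (19, 24, 25, 26)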